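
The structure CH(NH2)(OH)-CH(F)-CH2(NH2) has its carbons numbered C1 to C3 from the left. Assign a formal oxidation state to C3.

-1

Count +1 for every bond to an atom more electronegative than carbon and −1 for every bond to one less electronegative; C–C bonds are 0.
C3 has one bond to C (0), one bond to H (-1), one bond to N (+1), one bond to H (-1).
Oxidation state = 0 − 1 + 1 − 1 = -1.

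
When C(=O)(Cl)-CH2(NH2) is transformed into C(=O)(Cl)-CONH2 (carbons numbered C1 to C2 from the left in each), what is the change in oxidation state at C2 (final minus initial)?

Before: C2 has 1 bond to C, 2 bonds to H, 1 bond to N → oxidation state -1.
After: C2 has 1 bond to C, 2 bonds to O, 1 bond to N → oxidation state +3.
Δ = +3 − (-1) = +4, so this is an oxidation at C2.

+4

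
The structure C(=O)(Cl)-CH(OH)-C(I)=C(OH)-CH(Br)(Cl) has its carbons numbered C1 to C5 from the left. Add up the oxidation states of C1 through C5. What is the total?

Tallying each carbon's bonds:
C1: 1C, 2O, 1Cl → 0 + 2 + 1 = +3
C2: 2C, 1H, 1O → 0 − 1 + 1 = 0
C3: 3C, 1I → 0 + 1 = +1
C4: 3C, 1O → 0 + 1 = +1
C5: 1C, 1H, 1Cl, 1Br → 0 − 1 + 1 + 1 = +1
Sum = +3 + 0 + 1 + 1 + 1 = +6.

+6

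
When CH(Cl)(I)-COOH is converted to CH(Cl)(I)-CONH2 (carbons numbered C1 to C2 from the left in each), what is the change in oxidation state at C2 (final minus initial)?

Before: C2 has 1 bond to C, 3 bonds to O → oxidation state +3.
After: C2 has 1 bond to C, 2 bonds to O, 1 bond to N → oxidation state +3.
Δ = +3 − (+3) = 0, so no net redox change at C2.

0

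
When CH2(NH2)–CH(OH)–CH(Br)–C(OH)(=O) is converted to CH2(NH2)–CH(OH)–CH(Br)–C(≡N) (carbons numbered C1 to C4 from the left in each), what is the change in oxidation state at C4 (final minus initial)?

Before: C4 has 1 bond to C, 3 bonds to O → oxidation state +3.
After: C4 has 1 bond to C, 3 bonds to N → oxidation state +3.
Δ = +3 − (+3) = 0, so no net redox change at C4.

0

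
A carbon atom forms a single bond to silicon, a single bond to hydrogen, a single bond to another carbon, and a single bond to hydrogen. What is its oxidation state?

Assign +1 per bond to O/N/halogen, −1 per bond to H or an electropositive element, and 0 per bond to carbon.
The carbon has one bond to C (0), one bond to H (-1), one bond to Si (-1), one bond to H (-1).
Oxidation state = 0 − 1 − 1 − 1 = -3.

-3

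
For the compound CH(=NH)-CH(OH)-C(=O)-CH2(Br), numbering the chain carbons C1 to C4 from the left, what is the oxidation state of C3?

+2

Count +1 for every bond to an atom more electronegative than carbon and −1 for every bond to one less electronegative; C–C bonds are 0.
C3 has one bond to C (0), one bond to C (0), a double bond to O (2×+1 = +2).
Oxidation state = 0 + 0 + 2 = +2.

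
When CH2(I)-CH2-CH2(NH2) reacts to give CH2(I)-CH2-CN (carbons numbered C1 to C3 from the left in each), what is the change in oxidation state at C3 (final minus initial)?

Before: C3 has 1 bond to C, 2 bonds to H, 1 bond to N → oxidation state -1.
After: C3 has 1 bond to C, 3 bonds to N → oxidation state +3.
Δ = +3 − (-1) = +4, so this is an oxidation at C3.

+4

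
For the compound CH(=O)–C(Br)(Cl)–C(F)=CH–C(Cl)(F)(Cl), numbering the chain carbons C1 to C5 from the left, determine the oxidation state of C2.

+2

C2 has one bond to C (0), one bond to C (0), one bond to Br (+1), one bond to Cl (+1).
Oxidation state = 0 + 0 + 1 + 1 = +2.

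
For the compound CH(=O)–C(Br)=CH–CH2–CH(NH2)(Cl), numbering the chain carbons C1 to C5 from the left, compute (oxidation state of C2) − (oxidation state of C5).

C2: 3C, 1Br → 0 + 1 = +1
C5: 1C, 1H, 1N, 1Cl → 0 − 1 + 1 + 1 = +1
Difference: +1 − (+1) = 0.

0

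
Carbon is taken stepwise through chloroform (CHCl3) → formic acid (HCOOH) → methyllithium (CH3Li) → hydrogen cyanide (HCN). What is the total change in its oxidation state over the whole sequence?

0

Carbon oxidation states along the series — chloroform: +2, formic acid: +2, methyllithium: -4, hydrogen cyanide: +2.
Net change = +2 − (+2) = 0.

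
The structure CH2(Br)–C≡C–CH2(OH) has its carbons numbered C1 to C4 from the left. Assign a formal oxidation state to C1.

-1

C1 has one bond to C (0), one bond to H (-1), one bond to Br (+1), one bond to H (-1).
Oxidation state = 0 − 1 + 1 − 1 = -1.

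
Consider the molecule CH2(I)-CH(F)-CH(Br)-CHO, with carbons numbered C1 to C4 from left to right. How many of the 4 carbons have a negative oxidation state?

Tallying each carbon's bonds:
C1: 1C, 2H, 1I → 0 − 2 + 1 = -1
C2: 2C, 1H, 1F → 0 − 1 + 1 = 0
C3: 2C, 1H, 1Br → 0 − 1 + 1 = 0
C4: 1C, 1H, 2O → 0 − 1 + 2 = +1
1 carbon (C1) meets the condition.

1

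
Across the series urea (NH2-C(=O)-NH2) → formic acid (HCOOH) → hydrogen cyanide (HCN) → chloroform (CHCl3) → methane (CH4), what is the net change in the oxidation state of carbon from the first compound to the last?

-8

Carbon oxidation states along the series — urea: +4, formic acid: +2, hydrogen cyanide: +2, chloroform: +2, methane: -4.
Net change = -4 − (+4) = -8.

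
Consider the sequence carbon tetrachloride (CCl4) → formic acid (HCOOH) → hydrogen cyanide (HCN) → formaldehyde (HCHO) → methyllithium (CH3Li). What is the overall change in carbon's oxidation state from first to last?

-8

Carbon oxidation states along the series — carbon tetrachloride: +4, formic acid: +2, hydrogen cyanide: +2, formaldehyde: 0, methyllithium: -4.
Net change = -4 − (+4) = -8.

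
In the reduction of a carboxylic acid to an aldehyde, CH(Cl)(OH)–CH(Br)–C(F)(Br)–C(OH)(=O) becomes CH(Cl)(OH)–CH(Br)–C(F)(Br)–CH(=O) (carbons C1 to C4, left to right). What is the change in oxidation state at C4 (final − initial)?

Before: C4 has 1 bond to C, 3 bonds to O → oxidation state +3.
After: C4 has 1 bond to C, 1 bond to H, 2 bonds to O → oxidation state +1.
Δ = +1 − (+3) = -2, so this is a reduction at C4.

-2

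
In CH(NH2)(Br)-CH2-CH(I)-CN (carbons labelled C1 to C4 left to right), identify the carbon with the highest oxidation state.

C4

Tallying each carbon's bonds:
C1: 1C, 1H, 1N, 1Br → 0 − 1 + 1 + 1 = +1
C2: 2C, 2H → 0 − 2 = -2
C3: 2C, 1H, 1I → 0 − 1 + 1 = 0
C4: 1C, 3N → 0 + 3 = +3
The most oxidised carbon is C4 at +3.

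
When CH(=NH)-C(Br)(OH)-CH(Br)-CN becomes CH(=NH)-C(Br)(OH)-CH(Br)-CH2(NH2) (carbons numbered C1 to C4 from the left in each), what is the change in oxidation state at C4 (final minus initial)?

-4

Before: C4 has 1 bond to C, 3 bonds to N → oxidation state +3.
After: C4 has 1 bond to C, 2 bonds to H, 1 bond to N → oxidation state -1.
Δ = -1 − (+3) = -4, so this is a reduction at C4.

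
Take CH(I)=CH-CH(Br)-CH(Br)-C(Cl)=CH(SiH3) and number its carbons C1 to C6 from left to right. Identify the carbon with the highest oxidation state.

C5

Count +1 for every bond to an atom more electronegative than carbon and −1 for every bond to one less electronegative; C–C bonds are 0. Tallying each carbon:
C1: 2C, 1H, 1I → 0 − 1 + 1 = 0
C2: 3C, 1H → 0 − 1 = -1
C3: 2C, 1H, 1Br → 0 − 1 + 1 = 0
C4: 2C, 1H, 1Br → 0 − 1 + 1 = 0
C5: 3C, 1Cl → 0 + 1 = +1
C6: 2C, 1H, 1Si → 0 − 1 − 1 = -2
The most oxidised carbon is C5 at +1.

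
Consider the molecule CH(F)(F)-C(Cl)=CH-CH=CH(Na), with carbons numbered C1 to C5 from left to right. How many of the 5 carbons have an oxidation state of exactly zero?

0

Tallying each carbon's bonds:
C1: 1C, 1H, 2F → 0 − 1 + 2 = +1
C2: 3C, 1Cl → 0 + 1 = +1
C3: 3C, 1H → 0 − 1 = -1
C4: 3C, 1H → 0 − 1 = -1
C5: 2C, 1H, 1Na → 0 − 1 − 1 = -2
0 carbons meet the condition.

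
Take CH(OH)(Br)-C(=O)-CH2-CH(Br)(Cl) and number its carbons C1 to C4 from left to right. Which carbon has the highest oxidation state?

C2

Tallying each carbon's bonds:
C1: 1C, 1H, 1O, 1Br → 0 − 1 + 1 + 1 = +1
C2: 2C, 2O → 0 + 2 = +2
C3: 2C, 2H → 0 − 2 = -2
C4: 1C, 1H, 1Cl, 1Br → 0 − 1 + 1 + 1 = +1
The most oxidised carbon is C2 at +2.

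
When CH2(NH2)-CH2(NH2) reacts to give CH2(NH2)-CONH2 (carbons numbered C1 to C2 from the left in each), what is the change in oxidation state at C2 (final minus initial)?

Before: C2 has 1 bond to C, 2 bonds to H, 1 bond to N → oxidation state -1.
After: C2 has 1 bond to C, 2 bonds to O, 1 bond to N → oxidation state +3.
Δ = +3 − (-1) = +4, so this is an oxidation at C2.

+4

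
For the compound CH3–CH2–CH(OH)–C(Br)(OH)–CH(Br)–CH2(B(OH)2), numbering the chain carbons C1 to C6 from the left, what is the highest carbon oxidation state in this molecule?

Tallying each carbon's bonds:
C1: 1C, 3H → 0 − 3 = -3
C2: 2C, 2H → 0 − 2 = -2
C3: 2C, 1H, 1O → 0 − 1 + 1 = 0
C4: 2C, 1O, 1Br → 0 + 1 + 1 = +2
C5: 2C, 1H, 1Br → 0 − 1 + 1 = 0
C6: 1C, 2H, 1B → 0 − 2 − 1 = -3
The highest value is +2.

+2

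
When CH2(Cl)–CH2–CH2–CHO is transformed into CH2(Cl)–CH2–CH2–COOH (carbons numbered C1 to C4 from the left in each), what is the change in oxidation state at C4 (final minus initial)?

+2

Before: C4 has 1 bond to C, 1 bond to H, 2 bonds to O → oxidation state +1.
After: C4 has 1 bond to C, 3 bonds to O → oxidation state +3.
Δ = +3 − (+1) = +2, so this is an oxidation at C4.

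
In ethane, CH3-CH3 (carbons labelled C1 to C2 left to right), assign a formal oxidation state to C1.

-3

Bonds to more-electronegative neighbours contribute +1 each, bonds to H or metals contribute −1 each, and C–C bonds contribute 0.
C1 has one bond to H (-1), one bond to H (-1), one bond to H (-1), one bond to C (0).
Oxidation state = -1 − 1 − 1 + 0 = -3.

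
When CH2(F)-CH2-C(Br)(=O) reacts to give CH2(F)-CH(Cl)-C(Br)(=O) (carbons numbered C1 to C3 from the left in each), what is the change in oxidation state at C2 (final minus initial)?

+2

Before: C2 has 2 bonds to C, 2 bonds to H → oxidation state -2.
After: C2 has 2 bonds to C, 1 bond to H, 1 bond to Cl → oxidation state 0.
Δ = 0 − (-2) = +2, so this is an oxidation at C2.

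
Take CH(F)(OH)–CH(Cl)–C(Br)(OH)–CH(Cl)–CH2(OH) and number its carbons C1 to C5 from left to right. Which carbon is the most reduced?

C5

Tallying each carbon's bonds:
C1: 1C, 1H, 1O, 1F → 0 − 1 + 1 + 1 = +1
C2: 2C, 1H, 1Cl → 0 − 1 + 1 = 0
C3: 2C, 1O, 1Br → 0 + 1 + 1 = +2
C4: 2C, 1H, 1Cl → 0 − 1 + 1 = 0
C5: 1C, 2H, 1O → 0 − 2 + 1 = -1
The most reduced carbon is C5 at -1.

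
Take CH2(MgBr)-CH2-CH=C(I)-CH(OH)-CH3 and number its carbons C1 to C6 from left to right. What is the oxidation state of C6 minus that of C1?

C6: 1C, 3H → 0 − 3 = -3
C1: 1C, 2H, 1Mg → 0 − 2 − 1 = -3
Difference: -3 − (-3) = 0.

0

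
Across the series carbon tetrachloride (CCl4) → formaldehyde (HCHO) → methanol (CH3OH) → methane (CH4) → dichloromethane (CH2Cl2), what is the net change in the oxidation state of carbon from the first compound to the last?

-4

Carbon oxidation states along the series — carbon tetrachloride: +4, formaldehyde: 0, methanol: -2, methane: -4, dichloromethane: 0.
Net change = 0 − (+4) = -4.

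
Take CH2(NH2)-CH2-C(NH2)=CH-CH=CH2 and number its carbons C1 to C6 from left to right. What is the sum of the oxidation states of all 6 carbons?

-6

Tallying each carbon's bonds:
C1: 1C, 2H, 1N → 0 − 2 + 1 = -1
C2: 2C, 2H → 0 − 2 = -2
C3: 3C, 1N → 0 + 1 = +1
C4: 3C, 1H → 0 − 1 = -1
C5: 3C, 1H → 0 − 1 = -1
C6: 2C, 2H → 0 − 2 = -2
Sum = -1 − 2 + 1 − 1 − 1 − 2 = -6.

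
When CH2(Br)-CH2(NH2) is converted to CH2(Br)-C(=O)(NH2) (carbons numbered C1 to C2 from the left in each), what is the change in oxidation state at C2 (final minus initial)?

+4

Before: C2 has 1 bond to C, 2 bonds to H, 1 bond to N → oxidation state -1.
After: C2 has 1 bond to C, 2 bonds to O, 1 bond to N → oxidation state +3.
Δ = +3 − (-1) = +4, so this is an oxidation at C2.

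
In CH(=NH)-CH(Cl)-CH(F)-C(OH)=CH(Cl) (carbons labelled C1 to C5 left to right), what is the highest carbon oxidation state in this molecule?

+1

Tallying each carbon's bonds:
C1: 1C, 1H, 2N → 0 − 1 + 2 = +1
C2: 2C, 1H, 1Cl → 0 − 1 + 1 = 0
C3: 2C, 1H, 1F → 0 − 1 + 1 = 0
C4: 3C, 1O → 0 + 1 = +1
C5: 2C, 1H, 1Cl → 0 − 1 + 1 = 0
The highest value is +1.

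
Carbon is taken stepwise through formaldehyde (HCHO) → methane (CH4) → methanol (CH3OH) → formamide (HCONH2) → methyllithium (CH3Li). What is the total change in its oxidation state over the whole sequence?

Carbon oxidation states along the series — formaldehyde: 0, methane: -4, methanol: -2, formamide: +2, methyllithium: -4.
Net change = -4 − (0) = -4.

-4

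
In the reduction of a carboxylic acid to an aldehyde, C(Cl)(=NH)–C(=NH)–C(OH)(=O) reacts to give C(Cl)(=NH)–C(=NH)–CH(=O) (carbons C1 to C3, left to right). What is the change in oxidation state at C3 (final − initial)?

-2

Before: C3 has 1 bond to C, 3 bonds to O → oxidation state +3.
After: C3 has 1 bond to C, 1 bond to H, 2 bonds to O → oxidation state +1.
Δ = +1 − (+3) = -2, so this is a reduction at C3.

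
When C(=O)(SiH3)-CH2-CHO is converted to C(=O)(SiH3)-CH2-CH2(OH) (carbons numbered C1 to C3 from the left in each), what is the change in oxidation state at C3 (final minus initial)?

-2

Before: C3 has 1 bond to C, 1 bond to H, 2 bonds to O → oxidation state +1.
After: C3 has 1 bond to C, 2 bonds to H, 1 bond to O → oxidation state -1.
Δ = -1 − (+1) = -2, so this is a reduction at C3.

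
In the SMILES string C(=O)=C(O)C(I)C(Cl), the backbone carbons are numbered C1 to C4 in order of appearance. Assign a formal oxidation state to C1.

+2

Bonds to more-electronegative neighbours contribute +1 each, bonds to H or metals contribute −1 each, and C–C bonds contribute 0.
C1 has a double bond to C (2×0 = 0), a double bond to O (2×+1 = +2).
Oxidation state = 0 + 2 = +2.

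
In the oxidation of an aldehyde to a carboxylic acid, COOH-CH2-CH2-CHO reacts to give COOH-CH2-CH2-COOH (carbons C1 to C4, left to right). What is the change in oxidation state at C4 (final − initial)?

+2

Before: C4 has 1 bond to C, 1 bond to H, 2 bonds to O → oxidation state +1.
After: C4 has 1 bond to C, 3 bonds to O → oxidation state +3.
Δ = +3 − (+1) = +2, so this is an oxidation at C4.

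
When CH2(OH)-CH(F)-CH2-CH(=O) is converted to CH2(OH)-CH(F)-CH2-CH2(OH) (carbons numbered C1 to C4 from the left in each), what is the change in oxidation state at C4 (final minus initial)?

Before: C4 has 1 bond to C, 1 bond to H, 2 bonds to O → oxidation state +1.
After: C4 has 1 bond to C, 2 bonds to H, 1 bond to O → oxidation state -1.
Δ = -1 − (+1) = -2, so this is a reduction at C4.

-2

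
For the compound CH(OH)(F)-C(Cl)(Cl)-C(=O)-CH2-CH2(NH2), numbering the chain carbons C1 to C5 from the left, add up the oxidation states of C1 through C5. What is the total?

Tallying each carbon's bonds:
C1: 1C, 1H, 1O, 1F → 0 − 1 + 1 + 1 = +1
C2: 2C, 2Cl → 0 + 2 = +2
C3: 2C, 2O → 0 + 2 = +2
C4: 2C, 2H → 0 − 2 = -2
C5: 1C, 2H, 1N → 0 − 2 + 1 = -1
Sum = +1 + 2 + 2 − 2 − 1 = +2.

+2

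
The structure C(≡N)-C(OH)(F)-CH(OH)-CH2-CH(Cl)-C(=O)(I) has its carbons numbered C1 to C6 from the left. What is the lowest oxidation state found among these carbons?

-2

Bonds to more-electronegative neighbours contribute +1 each, bonds to H or metals contribute −1 each, and C–C bonds contribute 0. Tallying each carbon:
C1: 1C, 3N → 0 + 3 = +3
C2: 2C, 1O, 1F → 0 + 1 + 1 = +2
C3: 2C, 1H, 1O → 0 − 1 + 1 = 0
C4: 2C, 2H → 0 − 2 = -2
C5: 2C, 1H, 1Cl → 0 − 1 + 1 = 0
C6: 1C, 2O, 1I → 0 + 2 + 1 = +3
The lowest value is -2.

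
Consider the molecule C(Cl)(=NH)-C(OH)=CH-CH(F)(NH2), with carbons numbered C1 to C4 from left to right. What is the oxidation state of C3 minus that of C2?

-2

C3: 3C, 1H → 0 − 1 = -1
C2: 3C, 1O → 0 + 1 = +1
Difference: -1 − (+1) = -2.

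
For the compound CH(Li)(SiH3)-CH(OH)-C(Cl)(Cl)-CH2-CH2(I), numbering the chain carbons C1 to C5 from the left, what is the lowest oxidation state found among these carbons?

-3

Each bond to a more electronegative atom (O, N, halogen) counts +1, each bond to a less electronegative atom (H, metal, B, Si) counts −1, and each C–C bond counts 0. Tallying each carbon:
C1: 1C, 1H, 1Li, 1Si → 0 − 1 − 1 − 1 = -3
C2: 2C, 1H, 1O → 0 − 1 + 1 = 0
C3: 2C, 2Cl → 0 + 2 = +2
C4: 2C, 2H → 0 − 2 = -2
C5: 1C, 2H, 1I → 0 − 2 + 1 = -1
The lowest value is -3.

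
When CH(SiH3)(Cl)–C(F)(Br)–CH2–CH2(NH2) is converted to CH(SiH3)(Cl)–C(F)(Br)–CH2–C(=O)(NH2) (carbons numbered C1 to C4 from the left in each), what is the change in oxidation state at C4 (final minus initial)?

+4

Before: C4 has 1 bond to C, 2 bonds to H, 1 bond to N → oxidation state -1.
After: C4 has 1 bond to C, 2 bonds to O, 1 bond to N → oxidation state +3.
Δ = +3 − (-1) = +4, so this is an oxidation at C4.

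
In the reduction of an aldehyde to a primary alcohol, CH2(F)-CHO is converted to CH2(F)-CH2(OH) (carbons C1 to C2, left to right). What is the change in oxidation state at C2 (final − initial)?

-2

Before: C2 has 1 bond to C, 1 bond to H, 2 bonds to O → oxidation state +1.
After: C2 has 1 bond to C, 2 bonds to H, 1 bond to O → oxidation state -1.
Δ = -1 − (+1) = -2, so this is a reduction at C2.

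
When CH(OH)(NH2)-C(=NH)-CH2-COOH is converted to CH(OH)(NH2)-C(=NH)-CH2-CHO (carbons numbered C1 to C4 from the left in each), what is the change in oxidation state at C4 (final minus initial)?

-2

Before: C4 has 1 bond to C, 3 bonds to O → oxidation state +3.
After: C4 has 1 bond to C, 1 bond to H, 2 bonds to O → oxidation state +1.
Δ = +1 − (+3) = -2, so this is a reduction at C4.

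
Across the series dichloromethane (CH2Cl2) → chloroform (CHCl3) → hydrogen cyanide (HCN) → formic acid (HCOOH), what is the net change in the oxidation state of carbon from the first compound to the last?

+2

Carbon oxidation states along the series — dichloromethane: 0, chloroform: +2, hydrogen cyanide: +2, formic acid: +2.
Net change = +2 − (0) = +2.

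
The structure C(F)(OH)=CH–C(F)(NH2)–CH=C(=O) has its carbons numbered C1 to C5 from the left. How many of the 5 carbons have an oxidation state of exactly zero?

0

Tallying each carbon's bonds:
C1: 2C, 1O, 1F → 0 + 1 + 1 = +2
C2: 3C, 1H → 0 − 1 = -1
C3: 2C, 1N, 1F → 0 + 1 + 1 = +2
C4: 3C, 1H → 0 − 1 = -1
C5: 2C, 2O → 0 + 2 = +2
0 carbons meet the condition.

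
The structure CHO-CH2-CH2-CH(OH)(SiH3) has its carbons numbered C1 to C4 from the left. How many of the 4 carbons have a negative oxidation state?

Tallying each carbon's bonds:
C1: 1C, 1H, 2O → 0 − 1 + 2 = +1
C2: 2C, 2H → 0 − 2 = -2
C3: 2C, 2H → 0 − 2 = -2
C4: 1C, 1H, 1O, 1Si → 0 − 1 + 1 − 1 = -1
3 carbons (C2, C3, C4) meet the condition.

3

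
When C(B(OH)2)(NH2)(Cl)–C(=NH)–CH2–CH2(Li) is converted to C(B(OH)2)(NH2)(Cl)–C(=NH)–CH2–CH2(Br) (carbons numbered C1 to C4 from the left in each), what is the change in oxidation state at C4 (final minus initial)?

+2

Before: C4 has 1 bond to C, 2 bonds to H, 1 bond to Li → oxidation state -3.
After: C4 has 1 bond to C, 2 bonds to H, 1 bond to Br → oxidation state -1.
Δ = -1 − (-3) = +2, so this is an oxidation at C4.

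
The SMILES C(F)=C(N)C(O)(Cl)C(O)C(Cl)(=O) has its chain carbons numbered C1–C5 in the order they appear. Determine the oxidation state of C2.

Count +1 for every bond to an atom more electronegative than carbon and −1 for every bond to one less electronegative; C–C bonds are 0.
C2 has a double bond to C (2×0 = 0), one bond to C (0), one bond to N (+1).
Oxidation state = 0 + 0 + 1 = +1.

+1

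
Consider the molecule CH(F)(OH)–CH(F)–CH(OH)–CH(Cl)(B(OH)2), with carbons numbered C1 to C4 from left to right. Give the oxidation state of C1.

C1 has one bond to C (0), one bond to H (-1), one bond to F (+1), one bond to O (+1).
Oxidation state = 0 − 1 + 1 + 1 = +1.

+1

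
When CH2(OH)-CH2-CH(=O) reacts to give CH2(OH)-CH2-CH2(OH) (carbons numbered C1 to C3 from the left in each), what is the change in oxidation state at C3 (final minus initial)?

Before: C3 has 1 bond to C, 1 bond to H, 2 bonds to O → oxidation state +1.
After: C3 has 1 bond to C, 2 bonds to H, 1 bond to O → oxidation state -1.
Δ = -1 − (+1) = -2, so this is a reduction at C3.

-2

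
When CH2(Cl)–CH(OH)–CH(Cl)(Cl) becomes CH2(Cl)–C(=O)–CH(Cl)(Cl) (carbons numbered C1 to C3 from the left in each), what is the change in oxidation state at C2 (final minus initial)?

+2

Before: C2 has 2 bonds to C, 1 bond to H, 1 bond to O → oxidation state 0.
After: C2 has 2 bonds to C, 2 bonds to O → oxidation state +2.
Δ = +2 − (0) = +2, so this is an oxidation at C2.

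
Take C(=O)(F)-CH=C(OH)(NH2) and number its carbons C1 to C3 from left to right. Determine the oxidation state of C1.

+3

C1 has one bond to C (0), a double bond to O (2×+1 = +2), one bond to F (+1).
Oxidation state = 0 + 2 + 1 = +3.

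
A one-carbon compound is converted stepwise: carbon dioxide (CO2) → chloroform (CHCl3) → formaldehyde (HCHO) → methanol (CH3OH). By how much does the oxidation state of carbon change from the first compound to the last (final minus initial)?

Carbon oxidation states along the series — carbon dioxide: +4, chloroform: +2, formaldehyde: 0, methanol: -2.
Net change = -2 − (+4) = -6.

-6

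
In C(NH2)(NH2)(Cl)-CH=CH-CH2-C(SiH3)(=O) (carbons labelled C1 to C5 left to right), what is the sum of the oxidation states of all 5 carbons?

0

Assign +1 per bond to O/N/halogen, −1 per bond to H or an electropositive element, and 0 per bond to carbon. Tallying each carbon:
C1: 1C, 2N, 1Cl → 0 + 2 + 1 = +3
C2: 3C, 1H → 0 − 1 = -1
C3: 3C, 1H → 0 − 1 = -1
C4: 2C, 2H → 0 − 2 = -2
C5: 1C, 2O, 1Si → 0 + 2 − 1 = +1
Sum = +3 − 1 − 1 − 2 + 1 = 0.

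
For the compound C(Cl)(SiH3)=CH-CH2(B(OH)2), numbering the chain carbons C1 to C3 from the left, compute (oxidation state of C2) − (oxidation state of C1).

C2: 3C, 1H → 0 − 1 = -1
C1: 2C, 1Cl, 1Si → 0 + 1 − 1 = 0
Difference: -1 − (0) = -1.

-1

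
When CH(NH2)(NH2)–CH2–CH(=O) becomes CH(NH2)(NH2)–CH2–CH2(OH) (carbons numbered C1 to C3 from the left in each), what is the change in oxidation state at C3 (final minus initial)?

-2

Before: C3 has 1 bond to C, 1 bond to H, 2 bonds to O → oxidation state +1.
After: C3 has 1 bond to C, 2 bonds to H, 1 bond to O → oxidation state -1.
Δ = -1 − (+1) = -2, so this is a reduction at C3.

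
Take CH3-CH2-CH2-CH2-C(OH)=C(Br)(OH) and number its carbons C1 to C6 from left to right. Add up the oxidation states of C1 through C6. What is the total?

-6

Bonds to more-electronegative neighbours contribute +1 each, bonds to H or metals contribute −1 each, and C–C bonds contribute 0. Tallying each carbon:
C1: 1C, 3H → 0 − 3 = -3
C2: 2C, 2H → 0 − 2 = -2
C3: 2C, 2H → 0 − 2 = -2
C4: 2C, 2H → 0 − 2 = -2
C5: 3C, 1O → 0 + 1 = +1
C6: 2C, 1O, 1Br → 0 + 1 + 1 = +2
Sum = -3 − 2 − 2 − 2 + 1 + 2 = -6.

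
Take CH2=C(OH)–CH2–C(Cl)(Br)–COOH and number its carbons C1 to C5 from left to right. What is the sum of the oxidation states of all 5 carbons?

Tallying each carbon's bonds:
C1: 2C, 2H → 0 − 2 = -2
C2: 3C, 1O → 0 + 1 = +1
C3: 2C, 2H → 0 − 2 = -2
C4: 2C, 1Cl, 1Br → 0 + 1 + 1 = +2
C5: 1C, 3O → 0 + 3 = +3
Sum = -2 + 1 − 2 + 2 + 3 = +2.

+2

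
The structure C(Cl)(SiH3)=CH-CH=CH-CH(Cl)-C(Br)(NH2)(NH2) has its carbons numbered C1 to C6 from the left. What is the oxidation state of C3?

-1

C3 has one bond to C (0), a double bond to C (2×0 = 0), one bond to H (-1).
Oxidation state = 0 + 0 − 1 = -1.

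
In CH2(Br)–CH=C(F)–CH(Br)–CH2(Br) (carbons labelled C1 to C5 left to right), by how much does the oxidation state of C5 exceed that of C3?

-2

C5: 1C, 2H, 1Br → 0 − 2 + 1 = -1
C3: 3C, 1F → 0 + 1 = +1
Difference: -1 − (+1) = -2.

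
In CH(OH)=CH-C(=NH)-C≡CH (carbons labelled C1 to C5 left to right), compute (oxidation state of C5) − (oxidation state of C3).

C5: 3C, 1H → 0 − 1 = -1
C3: 2C, 2N → 0 + 2 = +2
Difference: -1 − (+2) = -3.

-3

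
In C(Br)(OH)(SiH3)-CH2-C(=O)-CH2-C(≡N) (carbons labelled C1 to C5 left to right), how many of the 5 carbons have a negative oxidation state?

Tallying each carbon's bonds:
C1: 1C, 1O, 1Br, 1Si → 0 + 1 + 1 − 1 = +1
C2: 2C, 2H → 0 − 2 = -2
C3: 2C, 2O → 0 + 2 = +2
C4: 2C, 2H → 0 − 2 = -2
C5: 1C, 3N → 0 + 3 = +3
2 carbons (C2, C4) meet the condition.

2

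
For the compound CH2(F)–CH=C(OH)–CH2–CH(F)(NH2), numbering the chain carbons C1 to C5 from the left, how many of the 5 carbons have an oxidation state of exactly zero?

Tallying each carbon's bonds:
C1: 1C, 2H, 1F → 0 − 2 + 1 = -1
C2: 3C, 1H → 0 − 1 = -1
C3: 3C, 1O → 0 + 1 = +1
C4: 2C, 2H → 0 − 2 = -2
C5: 1C, 1H, 1N, 1F → 0 − 1 + 1 + 1 = +1
0 carbons meet the condition.

0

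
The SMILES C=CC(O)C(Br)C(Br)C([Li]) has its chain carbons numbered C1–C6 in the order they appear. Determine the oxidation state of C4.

C4 has one bond to C (0), one bond to C (0), one bond to Br (+1), one bond to H (-1).
Oxidation state = 0 + 0 + 1 − 1 = 0.

0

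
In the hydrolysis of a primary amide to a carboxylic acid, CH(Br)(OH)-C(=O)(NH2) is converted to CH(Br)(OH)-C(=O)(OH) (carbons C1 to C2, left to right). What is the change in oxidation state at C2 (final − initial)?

Before: C2 has 1 bond to C, 2 bonds to O, 1 bond to N → oxidation state +3.
After: C2 has 1 bond to C, 3 bonds to O → oxidation state +3.
Δ = +3 − (+3) = 0, so no net redox change at C2.

0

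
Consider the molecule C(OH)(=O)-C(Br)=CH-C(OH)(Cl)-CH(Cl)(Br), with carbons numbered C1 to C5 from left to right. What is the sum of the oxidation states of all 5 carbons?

+6

Assign +1 per bond to O/N/halogen, −1 per bond to H or an electropositive element, and 0 per bond to carbon. Tallying each carbon:
C1: 1C, 3O → 0 + 3 = +3
C2: 3C, 1Br → 0 + 1 = +1
C3: 3C, 1H → 0 − 1 = -1
C4: 2C, 1O, 1Cl → 0 + 1 + 1 = +2
C5: 1C, 1H, 1Cl, 1Br → 0 − 1 + 1 + 1 = +1
Sum = +3 + 1 − 1 + 2 + 1 = +6.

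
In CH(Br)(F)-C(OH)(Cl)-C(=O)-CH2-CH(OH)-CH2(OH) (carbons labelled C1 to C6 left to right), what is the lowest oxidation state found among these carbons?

Assign +1 per bond to O/N/halogen, −1 per bond to H or an electropositive element, and 0 per bond to carbon. Tallying each carbon:
C1: 1C, 1H, 1F, 1Br → 0 − 1 + 1 + 1 = +1
C2: 2C, 1O, 1Cl → 0 + 1 + 1 = +2
C3: 2C, 2O → 0 + 2 = +2
C4: 2C, 2H → 0 − 2 = -2
C5: 2C, 1H, 1O → 0 − 1 + 1 = 0
C6: 1C, 2H, 1O → 0 − 2 + 1 = -1
The lowest value is -2.

-2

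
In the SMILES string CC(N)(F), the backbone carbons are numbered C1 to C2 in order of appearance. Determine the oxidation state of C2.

+1

Each bond to a more electronegative atom (O, N, halogen) counts +1, each bond to a less electronegative atom (H, metal, B, Si) counts −1, and each C–C bond counts 0.
C2 has one bond to C (0), one bond to N (+1), one bond to F (+1), one bond to H (-1).
Oxidation state = 0 + 1 + 1 − 1 = +1.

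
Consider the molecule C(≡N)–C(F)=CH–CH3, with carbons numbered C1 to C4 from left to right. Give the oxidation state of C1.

+3

C1 has one bond to C (0), a triple bond to N (3×+1 = +3).
Oxidation state = 0 + 3 = +3.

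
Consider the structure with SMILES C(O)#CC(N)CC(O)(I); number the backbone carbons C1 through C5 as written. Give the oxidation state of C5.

Each bond to a more electronegative atom (O, N, halogen) counts +1, each bond to a less electronegative atom (H, metal, B, Si) counts −1, and each C–C bond counts 0.
C5 has one bond to C (0), one bond to O (+1), one bond to I (+1), one bond to H (-1).
Oxidation state = 0 + 1 + 1 − 1 = +1.

+1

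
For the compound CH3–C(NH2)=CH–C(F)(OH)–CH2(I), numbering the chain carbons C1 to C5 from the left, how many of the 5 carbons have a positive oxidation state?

Tallying each carbon's bonds:
C1: 1C, 3H → 0 − 3 = -3
C2: 3C, 1N → 0 + 1 = +1
C3: 3C, 1H → 0 − 1 = -1
C4: 2C, 1O, 1F → 0 + 1 + 1 = +2
C5: 1C, 2H, 1I → 0 − 2 + 1 = -1
2 carbons (C2, C4) meet the condition.

2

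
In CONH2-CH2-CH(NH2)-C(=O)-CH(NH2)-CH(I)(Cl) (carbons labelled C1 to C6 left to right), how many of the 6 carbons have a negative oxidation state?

1

Assign +1 per bond to O/N/halogen, −1 per bond to H or an electropositive element, and 0 per bond to carbon. Tallying each carbon:
C1: 1C, 2O, 1N → 0 + 2 + 1 = +3
C2: 2C, 2H → 0 − 2 = -2
C3: 2C, 1H, 1N → 0 − 1 + 1 = 0
C4: 2C, 2O → 0 + 2 = +2
C5: 2C, 1H, 1N → 0 − 1 + 1 = 0
C6: 1C, 1H, 1Cl, 1I → 0 − 1 + 1 + 1 = +1
1 carbon (C2) meets the condition.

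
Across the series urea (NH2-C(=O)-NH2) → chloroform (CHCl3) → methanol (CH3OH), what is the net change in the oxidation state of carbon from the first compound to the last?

Carbon oxidation states along the series — urea: +4, chloroform: +2, methanol: -2.
Net change = -2 − (+4) = -6.

-6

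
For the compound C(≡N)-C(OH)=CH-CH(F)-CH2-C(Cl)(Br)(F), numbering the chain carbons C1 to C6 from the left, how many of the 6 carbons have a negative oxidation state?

Assign +1 per bond to O/N/halogen, −1 per bond to H or an electropositive element, and 0 per bond to carbon. Tallying each carbon:
C1: 1C, 3N → 0 + 3 = +3
C2: 3C, 1O → 0 + 1 = +1
C3: 3C, 1H → 0 − 1 = -1
C4: 2C, 1H, 1F → 0 − 1 + 1 = 0
C5: 2C, 2H → 0 − 2 = -2
C6: 1C, 1F, 1Cl, 1Br → 0 + 1 + 1 + 1 = +3
2 carbons (C3, C5) meet the condition.

2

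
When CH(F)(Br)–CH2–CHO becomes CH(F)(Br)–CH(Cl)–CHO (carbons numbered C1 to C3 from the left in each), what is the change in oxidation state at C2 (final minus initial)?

+2

Before: C2 has 2 bonds to C, 2 bonds to H → oxidation state -2.
After: C2 has 2 bonds to C, 1 bond to H, 1 bond to Cl → oxidation state 0.
Δ = 0 − (-2) = +2, so this is an oxidation at C2.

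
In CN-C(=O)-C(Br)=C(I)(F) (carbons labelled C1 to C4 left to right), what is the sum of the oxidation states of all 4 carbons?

Count +1 for every bond to an atom more electronegative than carbon and −1 for every bond to one less electronegative; C–C bonds are 0. Tallying each carbon:
C1: 1C, 3N → 0 + 3 = +3
C2: 2C, 2O → 0 + 2 = +2
C3: 3C, 1Br → 0 + 1 = +1
C4: 2C, 1F, 1I → 0 + 1 + 1 = +2
Sum = +3 + 2 + 1 + 2 = +8.

+8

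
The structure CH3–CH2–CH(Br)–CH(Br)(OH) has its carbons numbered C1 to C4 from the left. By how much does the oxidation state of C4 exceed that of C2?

+3

C4: 1C, 1H, 1O, 1Br → 0 − 1 + 1 + 1 = +1
C2: 2C, 2H → 0 − 2 = -2
Difference: +1 − (-2) = +3.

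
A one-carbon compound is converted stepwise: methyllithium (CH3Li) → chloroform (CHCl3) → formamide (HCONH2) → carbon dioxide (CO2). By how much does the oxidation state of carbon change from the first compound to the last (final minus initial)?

+8

Carbon oxidation states along the series — methyllithium: -4, chloroform: +2, formamide: +2, carbon dioxide: +4.
Net change = +4 − (-4) = +8.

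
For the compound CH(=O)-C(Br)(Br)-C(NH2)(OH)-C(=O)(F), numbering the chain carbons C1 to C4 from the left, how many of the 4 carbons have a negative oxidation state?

0

Tallying each carbon's bonds:
C1: 1C, 1H, 2O → 0 − 1 + 2 = +1
C2: 2C, 2Br → 0 + 2 = +2
C3: 2C, 1O, 1N → 0 + 1 + 1 = +2
C4: 1C, 2O, 1F → 0 + 2 + 1 = +3
0 carbons meet the condition.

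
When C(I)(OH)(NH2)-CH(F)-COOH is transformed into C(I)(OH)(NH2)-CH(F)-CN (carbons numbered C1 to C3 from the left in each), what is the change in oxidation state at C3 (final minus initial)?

0

Before: C3 has 1 bond to C, 3 bonds to O → oxidation state +3.
After: C3 has 1 bond to C, 3 bonds to N → oxidation state +3.
Δ = +3 − (+3) = 0, so no net redox change at C3.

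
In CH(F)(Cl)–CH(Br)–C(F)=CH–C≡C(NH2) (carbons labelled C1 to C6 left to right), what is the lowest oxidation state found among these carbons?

Bonds to more-electronegative neighbours contribute +1 each, bonds to H or metals contribute −1 each, and C–C bonds contribute 0. Tallying each carbon:
C1: 1C, 1H, 1F, 1Cl → 0 − 1 + 1 + 1 = +1
C2: 2C, 1H, 1Br → 0 − 1 + 1 = 0
C3: 3C, 1F → 0 + 1 = +1
C4: 3C, 1H → 0 − 1 = -1
C5: 4C → 0 = 0
C6: 3C, 1N → 0 + 1 = +1
The lowest value is -1.

-1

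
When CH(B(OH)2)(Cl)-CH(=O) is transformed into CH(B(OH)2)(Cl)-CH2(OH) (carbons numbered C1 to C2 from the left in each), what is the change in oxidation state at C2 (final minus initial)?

Before: C2 has 1 bond to C, 1 bond to H, 2 bonds to O → oxidation state +1.
After: C2 has 1 bond to C, 2 bonds to H, 1 bond to O → oxidation state -1.
Δ = -1 − (+1) = -2, so this is a reduction at C2.

-2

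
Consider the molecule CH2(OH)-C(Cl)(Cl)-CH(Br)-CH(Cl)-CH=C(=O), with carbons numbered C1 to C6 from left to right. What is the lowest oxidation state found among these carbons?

Tallying each carbon's bonds:
C1: 1C, 2H, 1O → 0 − 2 + 1 = -1
C2: 2C, 2Cl → 0 + 2 = +2
C3: 2C, 1H, 1Br → 0 − 1 + 1 = 0
C4: 2C, 1H, 1Cl → 0 − 1 + 1 = 0
C5: 3C, 1H → 0 − 1 = -1
C6: 2C, 2O → 0 + 2 = +2
The lowest value is -1.

-1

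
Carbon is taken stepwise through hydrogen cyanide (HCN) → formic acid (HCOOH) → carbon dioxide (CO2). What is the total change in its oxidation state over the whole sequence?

Carbon oxidation states along the series — hydrogen cyanide: +2, formic acid: +2, carbon dioxide: +4.
Net change = +4 − (+2) = +2.

+2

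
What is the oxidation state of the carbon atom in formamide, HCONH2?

+2

The carbon has one bond to H (-1), a double bond to O (2×+1 = +2), one bond to N (+1).
Oxidation state = -1 + 2 + 1 = +2.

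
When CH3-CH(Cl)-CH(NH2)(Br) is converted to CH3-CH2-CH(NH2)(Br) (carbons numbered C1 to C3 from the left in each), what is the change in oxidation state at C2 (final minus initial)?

-2

Before: C2 has 2 bonds to C, 1 bond to H, 1 bond to Cl → oxidation state 0.
After: C2 has 2 bonds to C, 2 bonds to H → oxidation state -2.
Δ = -2 − (0) = -2, so this is a reduction at C2.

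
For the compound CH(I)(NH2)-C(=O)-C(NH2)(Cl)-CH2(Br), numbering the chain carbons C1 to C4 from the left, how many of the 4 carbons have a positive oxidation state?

3

Each bond to a more electronegative atom (O, N, halogen) counts +1, each bond to a less electronegative atom (H, metal, B, Si) counts −1, and each C–C bond counts 0. Tallying each carbon:
C1: 1C, 1H, 1N, 1I → 0 − 1 + 1 + 1 = +1
C2: 2C, 2O → 0 + 2 = +2
C3: 2C, 1N, 1Cl → 0 + 1 + 1 = +2
C4: 1C, 2H, 1Br → 0 − 2 + 1 = -1
3 carbons (C1, C2, C3) meet the condition.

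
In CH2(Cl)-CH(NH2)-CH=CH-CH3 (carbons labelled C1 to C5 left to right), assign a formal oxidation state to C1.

Count +1 for every bond to an atom more electronegative than carbon and −1 for every bond to one less electronegative; C–C bonds are 0.
C1 has one bond to C (0), one bond to H (-1), one bond to Cl (+1), one bond to H (-1).
Oxidation state = 0 − 1 + 1 − 1 = -1.

-1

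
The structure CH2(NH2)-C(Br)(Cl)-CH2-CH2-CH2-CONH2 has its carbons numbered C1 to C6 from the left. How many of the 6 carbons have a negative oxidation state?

Tallying each carbon's bonds:
C1: 1C, 2H, 1N → 0 − 2 + 1 = -1
C2: 2C, 1Cl, 1Br → 0 + 1 + 1 = +2
C3: 2C, 2H → 0 − 2 = -2
C4: 2C, 2H → 0 − 2 = -2
C5: 2C, 2H → 0 − 2 = -2
C6: 1C, 2O, 1N → 0 + 2 + 1 = +3
4 carbons (C1, C3, C4, C5) meet the condition.

4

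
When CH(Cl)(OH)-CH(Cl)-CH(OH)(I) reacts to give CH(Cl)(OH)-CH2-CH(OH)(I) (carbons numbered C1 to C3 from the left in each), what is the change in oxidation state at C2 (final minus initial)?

Before: C2 has 2 bonds to C, 1 bond to H, 1 bond to Cl → oxidation state 0.
After: C2 has 2 bonds to C, 2 bonds to H → oxidation state -2.
Δ = -2 − (0) = -2, so this is a reduction at C2.

-2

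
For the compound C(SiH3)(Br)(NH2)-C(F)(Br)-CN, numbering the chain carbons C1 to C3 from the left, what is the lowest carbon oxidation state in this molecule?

+1

Tallying each carbon's bonds:
C1: 1C, 1N, 1Br, 1Si → 0 + 1 + 1 − 1 = +1
C2: 2C, 1F, 1Br → 0 + 1 + 1 = +2
C3: 1C, 3N → 0 + 3 = +3
The lowest value is +1.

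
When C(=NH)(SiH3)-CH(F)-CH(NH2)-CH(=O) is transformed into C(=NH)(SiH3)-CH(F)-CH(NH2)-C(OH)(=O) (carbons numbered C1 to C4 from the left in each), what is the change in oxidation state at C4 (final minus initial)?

+2

Before: C4 has 1 bond to C, 1 bond to H, 2 bonds to O → oxidation state +1.
After: C4 has 1 bond to C, 3 bonds to O → oxidation state +3.
Δ = +3 − (+1) = +2, so this is an oxidation at C4.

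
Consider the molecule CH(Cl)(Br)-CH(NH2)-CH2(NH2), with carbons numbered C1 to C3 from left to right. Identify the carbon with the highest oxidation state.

C1

Each bond to a more electronegative atom (O, N, halogen) counts +1, each bond to a less electronegative atom (H, metal, B, Si) counts −1, and each C–C bond counts 0. Tallying each carbon:
C1: 1C, 1H, 1Cl, 1Br → 0 − 1 + 1 + 1 = +1
C2: 2C, 1H, 1N → 0 − 1 + 1 = 0
C3: 1C, 2H, 1N → 0 − 2 + 1 = -1
The most oxidised carbon is C1 at +1.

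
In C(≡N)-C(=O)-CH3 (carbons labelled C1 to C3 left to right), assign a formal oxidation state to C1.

+3

Count +1 for every bond to an atom more electronegative than carbon and −1 for every bond to one less electronegative; C–C bonds are 0.
C1 has one bond to C (0), a triple bond to N (3×+1 = +3).
Oxidation state = 0 + 3 = +3.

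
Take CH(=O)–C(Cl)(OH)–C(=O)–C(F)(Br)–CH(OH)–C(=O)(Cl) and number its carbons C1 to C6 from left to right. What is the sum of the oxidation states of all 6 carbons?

+10

Tallying each carbon's bonds:
C1: 1C, 1H, 2O → 0 − 1 + 2 = +1
C2: 2C, 1O, 1Cl → 0 + 1 + 1 = +2
C3: 2C, 2O → 0 + 2 = +2
C4: 2C, 1F, 1Br → 0 + 1 + 1 = +2
C5: 2C, 1H, 1O → 0 − 1 + 1 = 0
C6: 1C, 2O, 1Cl → 0 + 2 + 1 = +3
Sum = +1 + 2 + 2 + 2 + 0 + 3 = +10.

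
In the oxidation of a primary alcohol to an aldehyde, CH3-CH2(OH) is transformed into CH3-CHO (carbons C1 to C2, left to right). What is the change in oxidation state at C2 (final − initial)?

Before: C2 has 1 bond to C, 2 bonds to H, 1 bond to O → oxidation state -1.
After: C2 has 1 bond to C, 1 bond to H, 2 bonds to O → oxidation state +1.
Δ = +1 − (-1) = +2, so this is an oxidation at C2.

+2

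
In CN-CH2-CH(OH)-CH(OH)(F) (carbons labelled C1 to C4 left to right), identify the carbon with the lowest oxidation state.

Tallying each carbon's bonds:
C1: 1C, 3N → 0 + 3 = +3
C2: 2C, 2H → 0 − 2 = -2
C3: 2C, 1H, 1O → 0 − 1 + 1 = 0
C4: 1C, 1H, 1O, 1F → 0 − 1 + 1 + 1 = +1
The most reduced carbon is C2 at -2.

C2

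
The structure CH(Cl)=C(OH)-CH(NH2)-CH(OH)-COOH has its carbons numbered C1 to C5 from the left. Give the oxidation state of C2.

Each bond to a more electronegative atom (O, N, halogen) counts +1, each bond to a less electronegative atom (H, metal, B, Si) counts −1, and each C–C bond counts 0.
C2 has a double bond to C (2×0 = 0), one bond to C (0), one bond to O (+1).
Oxidation state = 0 + 0 + 1 = +1.

+1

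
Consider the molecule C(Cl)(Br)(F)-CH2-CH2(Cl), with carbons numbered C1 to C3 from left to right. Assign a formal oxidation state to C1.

C1 has one bond to C (0), one bond to Cl (+1), one bond to Br (+1), one bond to F (+1).
Oxidation state = 0 + 1 + 1 + 1 = +3.

+3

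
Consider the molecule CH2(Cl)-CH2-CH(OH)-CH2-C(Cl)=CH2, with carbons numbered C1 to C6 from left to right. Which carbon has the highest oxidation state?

C5

Assign +1 per bond to O/N/halogen, −1 per bond to H or an electropositive element, and 0 per bond to carbon. Tallying each carbon:
C1: 1C, 2H, 1Cl → 0 − 2 + 1 = -1
C2: 2C, 2H → 0 − 2 = -2
C3: 2C, 1H, 1O → 0 − 1 + 1 = 0
C4: 2C, 2H → 0 − 2 = -2
C5: 3C, 1Cl → 0 + 1 = +1
C6: 2C, 2H → 0 − 2 = -2
The most oxidised carbon is C5 at +1.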